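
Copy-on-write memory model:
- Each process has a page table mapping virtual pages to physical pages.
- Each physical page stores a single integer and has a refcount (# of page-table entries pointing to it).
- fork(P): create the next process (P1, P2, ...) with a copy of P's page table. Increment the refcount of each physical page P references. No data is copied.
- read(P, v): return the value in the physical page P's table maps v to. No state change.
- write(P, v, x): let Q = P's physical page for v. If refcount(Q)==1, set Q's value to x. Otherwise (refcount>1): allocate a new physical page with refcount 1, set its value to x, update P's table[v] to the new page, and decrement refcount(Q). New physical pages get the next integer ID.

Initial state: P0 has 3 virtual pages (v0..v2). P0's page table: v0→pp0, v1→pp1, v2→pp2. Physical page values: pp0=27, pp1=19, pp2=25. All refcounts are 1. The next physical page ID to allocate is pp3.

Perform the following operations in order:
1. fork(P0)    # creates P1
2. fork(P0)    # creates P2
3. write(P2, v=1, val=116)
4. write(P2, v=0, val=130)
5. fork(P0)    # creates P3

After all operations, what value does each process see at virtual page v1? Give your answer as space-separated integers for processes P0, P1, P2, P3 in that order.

Op 1: fork(P0) -> P1. 3 ppages; refcounts: pp0:2 pp1:2 pp2:2
Op 2: fork(P0) -> P2. 3 ppages; refcounts: pp0:3 pp1:3 pp2:3
Op 3: write(P2, v1, 116). refcount(pp1)=3>1 -> COPY to pp3. 4 ppages; refcounts: pp0:3 pp1:2 pp2:3 pp3:1
Op 4: write(P2, v0, 130). refcount(pp0)=3>1 -> COPY to pp4. 5 ppages; refcounts: pp0:2 pp1:2 pp2:3 pp3:1 pp4:1
Op 5: fork(P0) -> P3. 5 ppages; refcounts: pp0:3 pp1:3 pp2:4 pp3:1 pp4:1
P0: v1 -> pp1 = 19
P1: v1 -> pp1 = 19
P2: v1 -> pp3 = 116
P3: v1 -> pp1 = 19

Answer: 19 19 116 19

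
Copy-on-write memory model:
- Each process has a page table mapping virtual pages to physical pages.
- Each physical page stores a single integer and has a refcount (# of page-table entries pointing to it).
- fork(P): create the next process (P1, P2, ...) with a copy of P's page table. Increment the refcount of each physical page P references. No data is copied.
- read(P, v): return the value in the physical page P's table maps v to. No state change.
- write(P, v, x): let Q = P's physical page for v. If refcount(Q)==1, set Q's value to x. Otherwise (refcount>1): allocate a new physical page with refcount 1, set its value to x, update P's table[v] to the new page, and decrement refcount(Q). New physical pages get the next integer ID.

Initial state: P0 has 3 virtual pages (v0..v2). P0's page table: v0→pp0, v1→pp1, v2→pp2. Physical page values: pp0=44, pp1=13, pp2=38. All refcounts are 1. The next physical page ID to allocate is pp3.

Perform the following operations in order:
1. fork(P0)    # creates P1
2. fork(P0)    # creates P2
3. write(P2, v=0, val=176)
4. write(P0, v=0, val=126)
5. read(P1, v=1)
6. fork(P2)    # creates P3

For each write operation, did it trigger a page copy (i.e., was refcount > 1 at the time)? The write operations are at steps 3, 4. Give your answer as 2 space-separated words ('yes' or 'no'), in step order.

Op 1: fork(P0) -> P1. 3 ppages; refcounts: pp0:2 pp1:2 pp2:2
Op 2: fork(P0) -> P2. 3 ppages; refcounts: pp0:3 pp1:3 pp2:3
Op 3: write(P2, v0, 176). refcount(pp0)=3>1 -> COPY to pp3. 4 ppages; refcounts: pp0:2 pp1:3 pp2:3 pp3:1
Op 4: write(P0, v0, 126). refcount(pp0)=2>1 -> COPY to pp4. 5 ppages; refcounts: pp0:1 pp1:3 pp2:3 pp3:1 pp4:1
Op 5: read(P1, v1) -> 13. No state change.
Op 6: fork(P2) -> P3. 5 ppages; refcounts: pp0:1 pp1:4 pp2:4 pp3:2 pp4:1

yes yes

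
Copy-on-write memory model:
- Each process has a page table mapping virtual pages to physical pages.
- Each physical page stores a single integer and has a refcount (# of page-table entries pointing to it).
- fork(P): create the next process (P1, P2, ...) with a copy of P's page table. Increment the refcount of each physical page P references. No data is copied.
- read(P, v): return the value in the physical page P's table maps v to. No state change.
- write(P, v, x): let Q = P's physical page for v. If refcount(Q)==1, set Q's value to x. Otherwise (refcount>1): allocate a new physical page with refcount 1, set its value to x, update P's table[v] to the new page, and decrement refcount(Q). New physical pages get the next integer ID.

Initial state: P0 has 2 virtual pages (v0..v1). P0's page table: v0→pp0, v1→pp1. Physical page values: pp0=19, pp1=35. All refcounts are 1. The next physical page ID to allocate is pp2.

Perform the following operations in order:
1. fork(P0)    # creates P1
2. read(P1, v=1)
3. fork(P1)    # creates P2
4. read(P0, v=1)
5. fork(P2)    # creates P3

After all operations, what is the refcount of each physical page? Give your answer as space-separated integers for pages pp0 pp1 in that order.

Answer: 4 4

Derivation:
Op 1: fork(P0) -> P1. 2 ppages; refcounts: pp0:2 pp1:2
Op 2: read(P1, v1) -> 35. No state change.
Op 3: fork(P1) -> P2. 2 ppages; refcounts: pp0:3 pp1:3
Op 4: read(P0, v1) -> 35. No state change.
Op 5: fork(P2) -> P3. 2 ppages; refcounts: pp0:4 pp1:4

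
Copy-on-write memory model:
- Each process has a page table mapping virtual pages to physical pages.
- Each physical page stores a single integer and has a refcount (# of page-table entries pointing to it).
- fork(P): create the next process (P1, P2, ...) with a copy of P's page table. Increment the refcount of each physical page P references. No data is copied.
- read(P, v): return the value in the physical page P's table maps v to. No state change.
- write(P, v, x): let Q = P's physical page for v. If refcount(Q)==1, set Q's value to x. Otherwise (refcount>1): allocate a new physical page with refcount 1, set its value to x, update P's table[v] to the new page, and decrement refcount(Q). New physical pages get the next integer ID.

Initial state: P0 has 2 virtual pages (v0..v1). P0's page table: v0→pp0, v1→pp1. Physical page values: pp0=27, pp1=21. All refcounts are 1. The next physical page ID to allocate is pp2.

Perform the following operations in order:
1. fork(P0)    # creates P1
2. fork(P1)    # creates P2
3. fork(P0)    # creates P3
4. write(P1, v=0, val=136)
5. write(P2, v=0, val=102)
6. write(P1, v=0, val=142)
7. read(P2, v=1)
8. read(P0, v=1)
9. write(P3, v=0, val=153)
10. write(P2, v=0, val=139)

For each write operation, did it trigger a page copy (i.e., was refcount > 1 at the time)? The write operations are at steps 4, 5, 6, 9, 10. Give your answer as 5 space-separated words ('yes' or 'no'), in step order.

Op 1: fork(P0) -> P1. 2 ppages; refcounts: pp0:2 pp1:2
Op 2: fork(P1) -> P2. 2 ppages; refcounts: pp0:3 pp1:3
Op 3: fork(P0) -> P3. 2 ppages; refcounts: pp0:4 pp1:4
Op 4: write(P1, v0, 136). refcount(pp0)=4>1 -> COPY to pp2. 3 ppages; refcounts: pp0:3 pp1:4 pp2:1
Op 5: write(P2, v0, 102). refcount(pp0)=3>1 -> COPY to pp3. 4 ppages; refcounts: pp0:2 pp1:4 pp2:1 pp3:1
Op 6: write(P1, v0, 142). refcount(pp2)=1 -> write in place. 4 ppages; refcounts: pp0:2 pp1:4 pp2:1 pp3:1
Op 7: read(P2, v1) -> 21. No state change.
Op 8: read(P0, v1) -> 21. No state change.
Op 9: write(P3, v0, 153). refcount(pp0)=2>1 -> COPY to pp4. 5 ppages; refcounts: pp0:1 pp1:4 pp2:1 pp3:1 pp4:1
Op 10: write(P2, v0, 139). refcount(pp3)=1 -> write in place. 5 ppages; refcounts: pp0:1 pp1:4 pp2:1 pp3:1 pp4:1

yes yes no yes no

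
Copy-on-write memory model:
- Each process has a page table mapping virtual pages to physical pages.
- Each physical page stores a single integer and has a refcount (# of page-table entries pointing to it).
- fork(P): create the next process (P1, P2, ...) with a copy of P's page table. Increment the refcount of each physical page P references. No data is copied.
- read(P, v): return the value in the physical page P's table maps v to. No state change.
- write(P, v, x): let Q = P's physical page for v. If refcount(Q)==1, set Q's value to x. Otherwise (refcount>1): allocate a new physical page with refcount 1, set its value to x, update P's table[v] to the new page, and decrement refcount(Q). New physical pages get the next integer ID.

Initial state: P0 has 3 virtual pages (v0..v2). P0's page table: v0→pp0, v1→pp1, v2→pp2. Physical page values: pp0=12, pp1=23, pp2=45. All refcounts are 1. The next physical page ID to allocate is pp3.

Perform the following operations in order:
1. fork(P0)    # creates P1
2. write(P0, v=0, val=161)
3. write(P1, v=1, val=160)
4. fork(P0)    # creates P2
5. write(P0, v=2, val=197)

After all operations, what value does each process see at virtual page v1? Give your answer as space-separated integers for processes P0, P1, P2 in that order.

Answer: 23 160 23

Derivation:
Op 1: fork(P0) -> P1. 3 ppages; refcounts: pp0:2 pp1:2 pp2:2
Op 2: write(P0, v0, 161). refcount(pp0)=2>1 -> COPY to pp3. 4 ppages; refcounts: pp0:1 pp1:2 pp2:2 pp3:1
Op 3: write(P1, v1, 160). refcount(pp1)=2>1 -> COPY to pp4. 5 ppages; refcounts: pp0:1 pp1:1 pp2:2 pp3:1 pp4:1
Op 4: fork(P0) -> P2. 5 ppages; refcounts: pp0:1 pp1:2 pp2:3 pp3:2 pp4:1
Op 5: write(P0, v2, 197). refcount(pp2)=3>1 -> COPY to pp5. 6 ppages; refcounts: pp0:1 pp1:2 pp2:2 pp3:2 pp4:1 pp5:1
P0: v1 -> pp1 = 23
P1: v1 -> pp4 = 160
P2: v1 -> pp1 = 23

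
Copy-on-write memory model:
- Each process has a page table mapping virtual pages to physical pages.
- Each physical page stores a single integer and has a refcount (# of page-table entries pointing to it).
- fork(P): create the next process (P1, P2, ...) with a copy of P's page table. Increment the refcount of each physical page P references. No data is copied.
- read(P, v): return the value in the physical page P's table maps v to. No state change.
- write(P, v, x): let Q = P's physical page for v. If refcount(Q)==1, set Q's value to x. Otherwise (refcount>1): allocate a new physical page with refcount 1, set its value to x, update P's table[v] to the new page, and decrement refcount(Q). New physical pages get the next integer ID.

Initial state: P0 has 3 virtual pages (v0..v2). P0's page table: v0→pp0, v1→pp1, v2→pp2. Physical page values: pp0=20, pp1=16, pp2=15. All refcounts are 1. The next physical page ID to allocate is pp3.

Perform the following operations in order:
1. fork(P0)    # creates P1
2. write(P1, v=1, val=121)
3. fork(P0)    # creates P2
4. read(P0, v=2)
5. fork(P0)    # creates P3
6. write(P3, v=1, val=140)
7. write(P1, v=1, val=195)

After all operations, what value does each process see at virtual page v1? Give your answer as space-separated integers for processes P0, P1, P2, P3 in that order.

Answer: 16 195 16 140

Derivation:
Op 1: fork(P0) -> P1. 3 ppages; refcounts: pp0:2 pp1:2 pp2:2
Op 2: write(P1, v1, 121). refcount(pp1)=2>1 -> COPY to pp3. 4 ppages; refcounts: pp0:2 pp1:1 pp2:2 pp3:1
Op 3: fork(P0) -> P2. 4 ppages; refcounts: pp0:3 pp1:2 pp2:3 pp3:1
Op 4: read(P0, v2) -> 15. No state change.
Op 5: fork(P0) -> P3. 4 ppages; refcounts: pp0:4 pp1:3 pp2:4 pp3:1
Op 6: write(P3, v1, 140). refcount(pp1)=3>1 -> COPY to pp4. 5 ppages; refcounts: pp0:4 pp1:2 pp2:4 pp3:1 pp4:1
Op 7: write(P1, v1, 195). refcount(pp3)=1 -> write in place. 5 ppages; refcounts: pp0:4 pp1:2 pp2:4 pp3:1 pp4:1
P0: v1 -> pp1 = 16
P1: v1 -> pp3 = 195
P2: v1 -> pp1 = 16
P3: v1 -> pp4 = 140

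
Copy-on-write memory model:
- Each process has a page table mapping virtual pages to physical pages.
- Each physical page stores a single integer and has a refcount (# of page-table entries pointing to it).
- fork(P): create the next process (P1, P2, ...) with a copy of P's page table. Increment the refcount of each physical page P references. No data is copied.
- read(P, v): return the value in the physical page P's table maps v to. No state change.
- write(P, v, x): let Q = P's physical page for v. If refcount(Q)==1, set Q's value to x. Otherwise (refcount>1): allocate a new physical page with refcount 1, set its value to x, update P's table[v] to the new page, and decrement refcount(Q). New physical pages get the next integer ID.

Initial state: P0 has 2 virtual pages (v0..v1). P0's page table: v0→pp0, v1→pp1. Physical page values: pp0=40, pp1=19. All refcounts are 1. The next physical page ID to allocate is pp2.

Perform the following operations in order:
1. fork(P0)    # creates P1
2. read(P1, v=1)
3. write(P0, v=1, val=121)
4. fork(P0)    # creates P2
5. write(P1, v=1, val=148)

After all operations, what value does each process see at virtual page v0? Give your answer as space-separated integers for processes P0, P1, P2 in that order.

Answer: 40 40 40

Derivation:
Op 1: fork(P0) -> P1. 2 ppages; refcounts: pp0:2 pp1:2
Op 2: read(P1, v1) -> 19. No state change.
Op 3: write(P0, v1, 121). refcount(pp1)=2>1 -> COPY to pp2. 3 ppages; refcounts: pp0:2 pp1:1 pp2:1
Op 4: fork(P0) -> P2. 3 ppages; refcounts: pp0:3 pp1:1 pp2:2
Op 5: write(P1, v1, 148). refcount(pp1)=1 -> write in place. 3 ppages; refcounts: pp0:3 pp1:1 pp2:2
P0: v0 -> pp0 = 40
P1: v0 -> pp0 = 40
P2: v0 -> pp0 = 40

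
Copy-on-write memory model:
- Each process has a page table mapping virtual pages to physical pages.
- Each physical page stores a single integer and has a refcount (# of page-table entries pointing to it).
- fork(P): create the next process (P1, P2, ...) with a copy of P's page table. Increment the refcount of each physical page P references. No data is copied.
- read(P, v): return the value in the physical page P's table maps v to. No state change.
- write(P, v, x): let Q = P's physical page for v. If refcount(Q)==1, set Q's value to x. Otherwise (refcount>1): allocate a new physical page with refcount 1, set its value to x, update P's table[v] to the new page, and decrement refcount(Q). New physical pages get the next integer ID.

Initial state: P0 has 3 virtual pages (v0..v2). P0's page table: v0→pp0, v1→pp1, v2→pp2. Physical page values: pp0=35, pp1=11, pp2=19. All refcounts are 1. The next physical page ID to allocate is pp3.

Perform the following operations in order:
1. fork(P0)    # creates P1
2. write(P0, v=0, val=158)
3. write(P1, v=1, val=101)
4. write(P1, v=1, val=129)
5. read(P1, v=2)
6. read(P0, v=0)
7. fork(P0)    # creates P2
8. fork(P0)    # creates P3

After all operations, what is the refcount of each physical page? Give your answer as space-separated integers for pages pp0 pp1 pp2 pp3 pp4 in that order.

Answer: 1 3 4 3 1

Derivation:
Op 1: fork(P0) -> P1. 3 ppages; refcounts: pp0:2 pp1:2 pp2:2
Op 2: write(P0, v0, 158). refcount(pp0)=2>1 -> COPY to pp3. 4 ppages; refcounts: pp0:1 pp1:2 pp2:2 pp3:1
Op 3: write(P1, v1, 101). refcount(pp1)=2>1 -> COPY to pp4. 5 ppages; refcounts: pp0:1 pp1:1 pp2:2 pp3:1 pp4:1
Op 4: write(P1, v1, 129). refcount(pp4)=1 -> write in place. 5 ppages; refcounts: pp0:1 pp1:1 pp2:2 pp3:1 pp4:1
Op 5: read(P1, v2) -> 19. No state change.
Op 6: read(P0, v0) -> 158. No state change.
Op 7: fork(P0) -> P2. 5 ppages; refcounts: pp0:1 pp1:2 pp2:3 pp3:2 pp4:1
Op 8: fork(P0) -> P3. 5 ppages; refcounts: pp0:1 pp1:3 pp2:4 pp3:3 pp4:1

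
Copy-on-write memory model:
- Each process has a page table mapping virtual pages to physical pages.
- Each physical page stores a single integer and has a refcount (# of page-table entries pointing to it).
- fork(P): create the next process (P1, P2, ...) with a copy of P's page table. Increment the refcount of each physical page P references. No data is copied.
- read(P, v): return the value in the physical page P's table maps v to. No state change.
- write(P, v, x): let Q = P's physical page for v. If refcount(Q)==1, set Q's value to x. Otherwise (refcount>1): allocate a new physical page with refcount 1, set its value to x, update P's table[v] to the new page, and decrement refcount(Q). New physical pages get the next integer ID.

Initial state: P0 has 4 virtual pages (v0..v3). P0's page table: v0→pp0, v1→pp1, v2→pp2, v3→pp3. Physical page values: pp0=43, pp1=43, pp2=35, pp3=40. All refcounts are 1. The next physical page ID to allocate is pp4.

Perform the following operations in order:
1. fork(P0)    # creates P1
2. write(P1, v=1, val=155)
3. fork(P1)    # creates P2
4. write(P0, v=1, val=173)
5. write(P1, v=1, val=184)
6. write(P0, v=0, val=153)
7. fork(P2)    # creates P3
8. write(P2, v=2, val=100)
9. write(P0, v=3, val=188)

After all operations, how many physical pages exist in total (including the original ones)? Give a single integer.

Answer: 9

Derivation:
Op 1: fork(P0) -> P1. 4 ppages; refcounts: pp0:2 pp1:2 pp2:2 pp3:2
Op 2: write(P1, v1, 155). refcount(pp1)=2>1 -> COPY to pp4. 5 ppages; refcounts: pp0:2 pp1:1 pp2:2 pp3:2 pp4:1
Op 3: fork(P1) -> P2. 5 ppages; refcounts: pp0:3 pp1:1 pp2:3 pp3:3 pp4:2
Op 4: write(P0, v1, 173). refcount(pp1)=1 -> write in place. 5 ppages; refcounts: pp0:3 pp1:1 pp2:3 pp3:3 pp4:2
Op 5: write(P1, v1, 184). refcount(pp4)=2>1 -> COPY to pp5. 6 ppages; refcounts: pp0:3 pp1:1 pp2:3 pp3:3 pp4:1 pp5:1
Op 6: write(P0, v0, 153). refcount(pp0)=3>1 -> COPY to pp6. 7 ppages; refcounts: pp0:2 pp1:1 pp2:3 pp3:3 pp4:1 pp5:1 pp6:1
Op 7: fork(P2) -> P3. 7 ppages; refcounts: pp0:3 pp1:1 pp2:4 pp3:4 pp4:2 pp5:1 pp6:1
Op 8: write(P2, v2, 100). refcount(pp2)=4>1 -> COPY to pp7. 8 ppages; refcounts: pp0:3 pp1:1 pp2:3 pp3:4 pp4:2 pp5:1 pp6:1 pp7:1
Op 9: write(P0, v3, 188). refcount(pp3)=4>1 -> COPY to pp8. 9 ppages; refcounts: pp0:3 pp1:1 pp2:3 pp3:3 pp4:2 pp5:1 pp6:1 pp7:1 pp8:1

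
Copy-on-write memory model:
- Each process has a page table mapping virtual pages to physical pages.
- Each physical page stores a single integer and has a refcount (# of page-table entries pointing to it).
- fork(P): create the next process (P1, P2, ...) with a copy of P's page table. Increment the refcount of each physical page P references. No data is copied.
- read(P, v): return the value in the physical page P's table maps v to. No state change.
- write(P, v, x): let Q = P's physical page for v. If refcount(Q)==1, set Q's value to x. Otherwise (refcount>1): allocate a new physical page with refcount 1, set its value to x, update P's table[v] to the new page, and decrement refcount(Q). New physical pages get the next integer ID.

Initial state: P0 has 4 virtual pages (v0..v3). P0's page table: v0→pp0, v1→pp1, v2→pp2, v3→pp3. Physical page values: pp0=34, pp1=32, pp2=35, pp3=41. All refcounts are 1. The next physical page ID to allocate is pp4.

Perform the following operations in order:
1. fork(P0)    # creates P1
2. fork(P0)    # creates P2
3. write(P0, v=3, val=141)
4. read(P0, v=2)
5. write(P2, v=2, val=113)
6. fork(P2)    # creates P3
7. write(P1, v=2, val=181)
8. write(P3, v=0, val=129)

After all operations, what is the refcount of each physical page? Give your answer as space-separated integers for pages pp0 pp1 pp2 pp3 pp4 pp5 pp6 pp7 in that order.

Op 1: fork(P0) -> P1. 4 ppages; refcounts: pp0:2 pp1:2 pp2:2 pp3:2
Op 2: fork(P0) -> P2. 4 ppages; refcounts: pp0:3 pp1:3 pp2:3 pp3:3
Op 3: write(P0, v3, 141). refcount(pp3)=3>1 -> COPY to pp4. 5 ppages; refcounts: pp0:3 pp1:3 pp2:3 pp3:2 pp4:1
Op 4: read(P0, v2) -> 35. No state change.
Op 5: write(P2, v2, 113). refcount(pp2)=3>1 -> COPY to pp5. 6 ppages; refcounts: pp0:3 pp1:3 pp2:2 pp3:2 pp4:1 pp5:1
Op 6: fork(P2) -> P3. 6 ppages; refcounts: pp0:4 pp1:4 pp2:2 pp3:3 pp4:1 pp5:2
Op 7: write(P1, v2, 181). refcount(pp2)=2>1 -> COPY to pp6. 7 ppages; refcounts: pp0:4 pp1:4 pp2:1 pp3:3 pp4:1 pp5:2 pp6:1
Op 8: write(P3, v0, 129). refcount(pp0)=4>1 -> COPY to pp7. 8 ppages; refcounts: pp0:3 pp1:4 pp2:1 pp3:3 pp4:1 pp5:2 pp6:1 pp7:1

Answer: 3 4 1 3 1 2 1 1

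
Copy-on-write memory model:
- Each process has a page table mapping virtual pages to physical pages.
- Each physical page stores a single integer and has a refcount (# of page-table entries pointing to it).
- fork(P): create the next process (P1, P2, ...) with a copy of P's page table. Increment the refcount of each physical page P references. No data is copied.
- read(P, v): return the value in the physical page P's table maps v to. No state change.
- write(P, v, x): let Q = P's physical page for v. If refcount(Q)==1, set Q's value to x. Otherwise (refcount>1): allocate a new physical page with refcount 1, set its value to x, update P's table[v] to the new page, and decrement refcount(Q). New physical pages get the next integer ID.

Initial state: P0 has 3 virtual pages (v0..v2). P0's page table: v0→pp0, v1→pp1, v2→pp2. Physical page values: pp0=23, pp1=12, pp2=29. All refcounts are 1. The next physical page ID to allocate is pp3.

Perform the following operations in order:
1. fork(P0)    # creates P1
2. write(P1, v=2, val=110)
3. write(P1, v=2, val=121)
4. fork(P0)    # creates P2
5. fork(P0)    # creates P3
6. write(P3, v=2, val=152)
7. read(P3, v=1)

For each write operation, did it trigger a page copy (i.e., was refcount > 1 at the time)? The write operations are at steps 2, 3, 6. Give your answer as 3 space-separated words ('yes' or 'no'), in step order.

Op 1: fork(P0) -> P1. 3 ppages; refcounts: pp0:2 pp1:2 pp2:2
Op 2: write(P1, v2, 110). refcount(pp2)=2>1 -> COPY to pp3. 4 ppages; refcounts: pp0:2 pp1:2 pp2:1 pp3:1
Op 3: write(P1, v2, 121). refcount(pp3)=1 -> write in place. 4 ppages; refcounts: pp0:2 pp1:2 pp2:1 pp3:1
Op 4: fork(P0) -> P2. 4 ppages; refcounts: pp0:3 pp1:3 pp2:2 pp3:1
Op 5: fork(P0) -> P3. 4 ppages; refcounts: pp0:4 pp1:4 pp2:3 pp3:1
Op 6: write(P3, v2, 152). refcount(pp2)=3>1 -> COPY to pp4. 5 ppages; refcounts: pp0:4 pp1:4 pp2:2 pp3:1 pp4:1
Op 7: read(P3, v1) -> 12. No state change.

yes no yes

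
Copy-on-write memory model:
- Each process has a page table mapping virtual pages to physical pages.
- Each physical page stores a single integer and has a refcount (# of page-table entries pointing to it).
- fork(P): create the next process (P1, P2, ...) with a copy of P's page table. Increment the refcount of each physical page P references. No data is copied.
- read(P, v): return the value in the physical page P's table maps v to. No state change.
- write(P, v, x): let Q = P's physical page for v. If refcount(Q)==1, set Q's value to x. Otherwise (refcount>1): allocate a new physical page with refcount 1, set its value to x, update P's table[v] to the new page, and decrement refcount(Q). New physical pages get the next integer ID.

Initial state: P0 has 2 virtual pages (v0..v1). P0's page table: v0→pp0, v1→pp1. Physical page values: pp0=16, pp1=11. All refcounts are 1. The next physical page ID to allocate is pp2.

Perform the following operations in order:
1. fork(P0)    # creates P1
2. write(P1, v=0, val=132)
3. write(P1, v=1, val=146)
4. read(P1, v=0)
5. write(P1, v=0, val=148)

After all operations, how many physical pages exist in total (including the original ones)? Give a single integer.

Op 1: fork(P0) -> P1. 2 ppages; refcounts: pp0:2 pp1:2
Op 2: write(P1, v0, 132). refcount(pp0)=2>1 -> COPY to pp2. 3 ppages; refcounts: pp0:1 pp1:2 pp2:1
Op 3: write(P1, v1, 146). refcount(pp1)=2>1 -> COPY to pp3. 4 ppages; refcounts: pp0:1 pp1:1 pp2:1 pp3:1
Op 4: read(P1, v0) -> 132. No state change.
Op 5: write(P1, v0, 148). refcount(pp2)=1 -> write in place. 4 ppages; refcounts: pp0:1 pp1:1 pp2:1 pp3:1

Answer: 4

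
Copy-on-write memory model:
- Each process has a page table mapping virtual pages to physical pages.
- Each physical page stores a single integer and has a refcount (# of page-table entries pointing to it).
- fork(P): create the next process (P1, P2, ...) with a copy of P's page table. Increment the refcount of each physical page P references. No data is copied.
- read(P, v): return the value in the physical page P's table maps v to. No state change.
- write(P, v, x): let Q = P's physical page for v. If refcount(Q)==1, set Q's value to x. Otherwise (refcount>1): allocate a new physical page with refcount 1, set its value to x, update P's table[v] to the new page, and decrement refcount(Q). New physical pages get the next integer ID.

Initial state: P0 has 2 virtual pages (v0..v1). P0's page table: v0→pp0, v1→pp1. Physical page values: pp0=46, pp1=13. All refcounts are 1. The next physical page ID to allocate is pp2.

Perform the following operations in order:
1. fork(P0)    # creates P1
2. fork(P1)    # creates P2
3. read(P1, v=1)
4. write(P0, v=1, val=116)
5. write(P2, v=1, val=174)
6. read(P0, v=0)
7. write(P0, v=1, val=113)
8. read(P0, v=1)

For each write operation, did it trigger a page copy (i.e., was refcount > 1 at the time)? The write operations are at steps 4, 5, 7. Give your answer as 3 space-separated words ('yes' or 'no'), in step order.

Op 1: fork(P0) -> P1. 2 ppages; refcounts: pp0:2 pp1:2
Op 2: fork(P1) -> P2. 2 ppages; refcounts: pp0:3 pp1:3
Op 3: read(P1, v1) -> 13. No state change.
Op 4: write(P0, v1, 116). refcount(pp1)=3>1 -> COPY to pp2. 3 ppages; refcounts: pp0:3 pp1:2 pp2:1
Op 5: write(P2, v1, 174). refcount(pp1)=2>1 -> COPY to pp3. 4 ppages; refcounts: pp0:3 pp1:1 pp2:1 pp3:1
Op 6: read(P0, v0) -> 46. No state change.
Op 7: write(P0, v1, 113). refcount(pp2)=1 -> write in place. 4 ppages; refcounts: pp0:3 pp1:1 pp2:1 pp3:1
Op 8: read(P0, v1) -> 113. No state change.

yes yes no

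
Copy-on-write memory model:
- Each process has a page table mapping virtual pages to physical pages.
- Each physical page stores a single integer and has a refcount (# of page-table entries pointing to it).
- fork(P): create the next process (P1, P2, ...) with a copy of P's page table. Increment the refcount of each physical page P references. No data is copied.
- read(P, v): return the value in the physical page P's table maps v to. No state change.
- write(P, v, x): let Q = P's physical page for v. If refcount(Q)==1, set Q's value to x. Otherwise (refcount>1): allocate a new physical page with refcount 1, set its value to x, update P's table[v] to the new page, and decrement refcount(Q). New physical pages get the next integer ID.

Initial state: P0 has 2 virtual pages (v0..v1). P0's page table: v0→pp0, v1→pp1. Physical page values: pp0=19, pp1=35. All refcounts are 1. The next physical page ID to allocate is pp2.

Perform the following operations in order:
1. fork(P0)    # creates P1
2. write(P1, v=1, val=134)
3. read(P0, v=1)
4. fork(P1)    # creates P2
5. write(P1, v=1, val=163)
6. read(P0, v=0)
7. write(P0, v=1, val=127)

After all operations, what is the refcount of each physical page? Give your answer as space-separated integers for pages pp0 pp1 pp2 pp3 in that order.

Answer: 3 1 1 1

Derivation:
Op 1: fork(P0) -> P1. 2 ppages; refcounts: pp0:2 pp1:2
Op 2: write(P1, v1, 134). refcount(pp1)=2>1 -> COPY to pp2. 3 ppages; refcounts: pp0:2 pp1:1 pp2:1
Op 3: read(P0, v1) -> 35. No state change.
Op 4: fork(P1) -> P2. 3 ppages; refcounts: pp0:3 pp1:1 pp2:2
Op 5: write(P1, v1, 163). refcount(pp2)=2>1 -> COPY to pp3. 4 ppages; refcounts: pp0:3 pp1:1 pp2:1 pp3:1
Op 6: read(P0, v0) -> 19. No state change.
Op 7: write(P0, v1, 127). refcount(pp1)=1 -> write in place. 4 ppages; refcounts: pp0:3 pp1:1 pp2:1 pp3:1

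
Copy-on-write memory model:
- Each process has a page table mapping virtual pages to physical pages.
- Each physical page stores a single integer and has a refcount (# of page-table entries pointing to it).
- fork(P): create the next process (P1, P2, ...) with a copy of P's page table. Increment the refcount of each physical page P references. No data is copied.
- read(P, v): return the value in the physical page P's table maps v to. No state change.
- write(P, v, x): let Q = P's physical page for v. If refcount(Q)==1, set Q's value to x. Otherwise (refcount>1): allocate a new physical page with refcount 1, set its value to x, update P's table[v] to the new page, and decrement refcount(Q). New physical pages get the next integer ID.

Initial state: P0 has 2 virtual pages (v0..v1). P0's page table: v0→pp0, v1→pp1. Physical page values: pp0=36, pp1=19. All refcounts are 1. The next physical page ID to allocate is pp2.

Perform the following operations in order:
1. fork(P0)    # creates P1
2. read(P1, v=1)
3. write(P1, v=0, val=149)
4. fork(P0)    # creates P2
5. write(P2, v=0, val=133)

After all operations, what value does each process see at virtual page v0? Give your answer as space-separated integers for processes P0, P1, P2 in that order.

Answer: 36 149 133

Derivation:
Op 1: fork(P0) -> P1. 2 ppages; refcounts: pp0:2 pp1:2
Op 2: read(P1, v1) -> 19. No state change.
Op 3: write(P1, v0, 149). refcount(pp0)=2>1 -> COPY to pp2. 3 ppages; refcounts: pp0:1 pp1:2 pp2:1
Op 4: fork(P0) -> P2. 3 ppages; refcounts: pp0:2 pp1:3 pp2:1
Op 5: write(P2, v0, 133). refcount(pp0)=2>1 -> COPY to pp3. 4 ppages; refcounts: pp0:1 pp1:3 pp2:1 pp3:1
P0: v0 -> pp0 = 36
P1: v0 -> pp2 = 149
P2: v0 -> pp3 = 133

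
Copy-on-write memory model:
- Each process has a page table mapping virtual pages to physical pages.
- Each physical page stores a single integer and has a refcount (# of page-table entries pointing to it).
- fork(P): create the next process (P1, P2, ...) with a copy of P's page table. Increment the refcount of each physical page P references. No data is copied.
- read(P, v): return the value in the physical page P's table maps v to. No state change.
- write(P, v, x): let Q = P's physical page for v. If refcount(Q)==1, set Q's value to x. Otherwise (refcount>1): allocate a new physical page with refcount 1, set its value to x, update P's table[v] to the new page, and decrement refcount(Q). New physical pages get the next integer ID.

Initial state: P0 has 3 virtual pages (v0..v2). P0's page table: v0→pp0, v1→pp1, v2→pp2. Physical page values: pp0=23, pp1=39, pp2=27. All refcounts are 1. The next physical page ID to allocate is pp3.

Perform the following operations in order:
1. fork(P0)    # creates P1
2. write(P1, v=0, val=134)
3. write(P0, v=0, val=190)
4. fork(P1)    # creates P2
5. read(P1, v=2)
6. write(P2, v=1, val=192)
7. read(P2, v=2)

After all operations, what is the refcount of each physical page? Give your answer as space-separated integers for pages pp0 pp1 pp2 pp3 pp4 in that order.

Answer: 1 2 3 2 1

Derivation:
Op 1: fork(P0) -> P1. 3 ppages; refcounts: pp0:2 pp1:2 pp2:2
Op 2: write(P1, v0, 134). refcount(pp0)=2>1 -> COPY to pp3. 4 ppages; refcounts: pp0:1 pp1:2 pp2:2 pp3:1
Op 3: write(P0, v0, 190). refcount(pp0)=1 -> write in place. 4 ppages; refcounts: pp0:1 pp1:2 pp2:2 pp3:1
Op 4: fork(P1) -> P2. 4 ppages; refcounts: pp0:1 pp1:3 pp2:3 pp3:2
Op 5: read(P1, v2) -> 27. No state change.
Op 6: write(P2, v1, 192). refcount(pp1)=3>1 -> COPY to pp4. 5 ppages; refcounts: pp0:1 pp1:2 pp2:3 pp3:2 pp4:1
Op 7: read(P2, v2) -> 27. No state change.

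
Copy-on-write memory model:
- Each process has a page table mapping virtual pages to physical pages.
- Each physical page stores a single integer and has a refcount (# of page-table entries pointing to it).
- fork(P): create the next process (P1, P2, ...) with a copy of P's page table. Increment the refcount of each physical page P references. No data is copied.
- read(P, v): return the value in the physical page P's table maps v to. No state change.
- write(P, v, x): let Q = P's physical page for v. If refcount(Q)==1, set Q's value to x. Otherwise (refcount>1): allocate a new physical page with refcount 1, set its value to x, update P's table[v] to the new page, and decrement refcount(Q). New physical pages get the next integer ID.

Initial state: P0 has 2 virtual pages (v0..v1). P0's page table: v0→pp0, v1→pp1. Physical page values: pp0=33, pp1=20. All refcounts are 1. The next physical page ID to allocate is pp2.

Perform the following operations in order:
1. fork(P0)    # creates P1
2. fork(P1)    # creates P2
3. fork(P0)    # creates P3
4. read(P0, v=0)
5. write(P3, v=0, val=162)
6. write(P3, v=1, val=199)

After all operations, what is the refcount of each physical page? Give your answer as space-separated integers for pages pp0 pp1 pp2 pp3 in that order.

Answer: 3 3 1 1

Derivation:
Op 1: fork(P0) -> P1. 2 ppages; refcounts: pp0:2 pp1:2
Op 2: fork(P1) -> P2. 2 ppages; refcounts: pp0:3 pp1:3
Op 3: fork(P0) -> P3. 2 ppages; refcounts: pp0:4 pp1:4
Op 4: read(P0, v0) -> 33. No state change.
Op 5: write(P3, v0, 162). refcount(pp0)=4>1 -> COPY to pp2. 3 ppages; refcounts: pp0:3 pp1:4 pp2:1
Op 6: write(P3, v1, 199). refcount(pp1)=4>1 -> COPY to pp3. 4 ppages; refcounts: pp0:3 pp1:3 pp2:1 pp3:1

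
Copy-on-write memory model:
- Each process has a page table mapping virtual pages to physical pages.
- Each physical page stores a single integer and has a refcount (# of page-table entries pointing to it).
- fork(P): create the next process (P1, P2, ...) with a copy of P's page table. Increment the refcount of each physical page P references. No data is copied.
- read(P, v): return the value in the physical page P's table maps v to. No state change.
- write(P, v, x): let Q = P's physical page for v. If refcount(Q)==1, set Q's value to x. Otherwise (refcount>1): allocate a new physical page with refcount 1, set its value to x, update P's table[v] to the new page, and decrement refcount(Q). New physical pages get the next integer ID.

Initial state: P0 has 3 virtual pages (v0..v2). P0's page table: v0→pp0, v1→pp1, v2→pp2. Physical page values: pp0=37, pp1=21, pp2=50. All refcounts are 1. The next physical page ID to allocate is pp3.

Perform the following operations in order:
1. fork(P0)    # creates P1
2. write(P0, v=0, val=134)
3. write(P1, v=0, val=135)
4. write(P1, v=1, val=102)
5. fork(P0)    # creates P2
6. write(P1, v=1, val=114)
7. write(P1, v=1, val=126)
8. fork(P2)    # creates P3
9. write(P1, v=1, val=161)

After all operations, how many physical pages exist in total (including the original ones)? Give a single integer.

Op 1: fork(P0) -> P1. 3 ppages; refcounts: pp0:2 pp1:2 pp2:2
Op 2: write(P0, v0, 134). refcount(pp0)=2>1 -> COPY to pp3. 4 ppages; refcounts: pp0:1 pp1:2 pp2:2 pp3:1
Op 3: write(P1, v0, 135). refcount(pp0)=1 -> write in place. 4 ppages; refcounts: pp0:1 pp1:2 pp2:2 pp3:1
Op 4: write(P1, v1, 102). refcount(pp1)=2>1 -> COPY to pp4. 5 ppages; refcounts: pp0:1 pp1:1 pp2:2 pp3:1 pp4:1
Op 5: fork(P0) -> P2. 5 ppages; refcounts: pp0:1 pp1:2 pp2:3 pp3:2 pp4:1
Op 6: write(P1, v1, 114). refcount(pp4)=1 -> write in place. 5 ppages; refcounts: pp0:1 pp1:2 pp2:3 pp3:2 pp4:1
Op 7: write(P1, v1, 126). refcount(pp4)=1 -> write in place. 5 ppages; refcounts: pp0:1 pp1:2 pp2:3 pp3:2 pp4:1
Op 8: fork(P2) -> P3. 5 ppages; refcounts: pp0:1 pp1:3 pp2:4 pp3:3 pp4:1
Op 9: write(P1, v1, 161). refcount(pp4)=1 -> write in place. 5 ppages; refcounts: pp0:1 pp1:3 pp2:4 pp3:3 pp4:1

Answer: 5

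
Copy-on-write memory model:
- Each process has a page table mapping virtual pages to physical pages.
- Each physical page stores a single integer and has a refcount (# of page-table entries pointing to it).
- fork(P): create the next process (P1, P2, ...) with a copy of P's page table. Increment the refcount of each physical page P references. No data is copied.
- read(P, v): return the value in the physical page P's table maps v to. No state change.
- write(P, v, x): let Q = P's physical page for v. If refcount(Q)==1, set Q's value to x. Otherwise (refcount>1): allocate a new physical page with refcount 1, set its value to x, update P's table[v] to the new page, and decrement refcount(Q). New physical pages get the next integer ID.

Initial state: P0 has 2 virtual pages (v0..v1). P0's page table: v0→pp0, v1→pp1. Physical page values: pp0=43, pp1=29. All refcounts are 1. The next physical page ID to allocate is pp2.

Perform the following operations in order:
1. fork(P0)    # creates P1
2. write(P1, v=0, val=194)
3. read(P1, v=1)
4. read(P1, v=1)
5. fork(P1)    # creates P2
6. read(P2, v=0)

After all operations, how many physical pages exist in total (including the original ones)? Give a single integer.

Answer: 3

Derivation:
Op 1: fork(P0) -> P1. 2 ppages; refcounts: pp0:2 pp1:2
Op 2: write(P1, v0, 194). refcount(pp0)=2>1 -> COPY to pp2. 3 ppages; refcounts: pp0:1 pp1:2 pp2:1
Op 3: read(P1, v1) -> 29. No state change.
Op 4: read(P1, v1) -> 29. No state change.
Op 5: fork(P1) -> P2. 3 ppages; refcounts: pp0:1 pp1:3 pp2:2
Op 6: read(P2, v0) -> 194. No state change.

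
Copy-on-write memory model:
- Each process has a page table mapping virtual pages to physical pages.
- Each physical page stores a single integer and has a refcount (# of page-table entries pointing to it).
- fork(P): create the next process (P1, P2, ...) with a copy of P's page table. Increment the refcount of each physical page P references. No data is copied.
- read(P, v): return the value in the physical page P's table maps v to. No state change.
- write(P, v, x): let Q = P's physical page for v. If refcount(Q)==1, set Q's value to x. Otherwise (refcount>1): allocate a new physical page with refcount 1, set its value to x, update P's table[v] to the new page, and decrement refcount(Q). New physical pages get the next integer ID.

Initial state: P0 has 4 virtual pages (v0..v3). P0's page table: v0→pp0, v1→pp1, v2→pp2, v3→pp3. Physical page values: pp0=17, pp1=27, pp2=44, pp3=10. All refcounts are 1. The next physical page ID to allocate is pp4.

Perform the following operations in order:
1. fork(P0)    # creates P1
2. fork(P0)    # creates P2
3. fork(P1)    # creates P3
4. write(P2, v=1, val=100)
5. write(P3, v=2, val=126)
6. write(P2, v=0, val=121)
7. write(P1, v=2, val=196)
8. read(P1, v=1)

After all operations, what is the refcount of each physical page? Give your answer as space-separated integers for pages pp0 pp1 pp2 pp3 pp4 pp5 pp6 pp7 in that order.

Op 1: fork(P0) -> P1. 4 ppages; refcounts: pp0:2 pp1:2 pp2:2 pp3:2
Op 2: fork(P0) -> P2. 4 ppages; refcounts: pp0:3 pp1:3 pp2:3 pp3:3
Op 3: fork(P1) -> P3. 4 ppages; refcounts: pp0:4 pp1:4 pp2:4 pp3:4
Op 4: write(P2, v1, 100). refcount(pp1)=4>1 -> COPY to pp4. 5 ppages; refcounts: pp0:4 pp1:3 pp2:4 pp3:4 pp4:1
Op 5: write(P3, v2, 126). refcount(pp2)=4>1 -> COPY to pp5. 6 ppages; refcounts: pp0:4 pp1:3 pp2:3 pp3:4 pp4:1 pp5:1
Op 6: write(P2, v0, 121). refcount(pp0)=4>1 -> COPY to pp6. 7 ppages; refcounts: pp0:3 pp1:3 pp2:3 pp3:4 pp4:1 pp5:1 pp6:1
Op 7: write(P1, v2, 196). refcount(pp2)=3>1 -> COPY to pp7. 8 ppages; refcounts: pp0:3 pp1:3 pp2:2 pp3:4 pp4:1 pp5:1 pp6:1 pp7:1
Op 8: read(P1, v1) -> 27. No state change.

Answer: 3 3 2 4 1 1 1 1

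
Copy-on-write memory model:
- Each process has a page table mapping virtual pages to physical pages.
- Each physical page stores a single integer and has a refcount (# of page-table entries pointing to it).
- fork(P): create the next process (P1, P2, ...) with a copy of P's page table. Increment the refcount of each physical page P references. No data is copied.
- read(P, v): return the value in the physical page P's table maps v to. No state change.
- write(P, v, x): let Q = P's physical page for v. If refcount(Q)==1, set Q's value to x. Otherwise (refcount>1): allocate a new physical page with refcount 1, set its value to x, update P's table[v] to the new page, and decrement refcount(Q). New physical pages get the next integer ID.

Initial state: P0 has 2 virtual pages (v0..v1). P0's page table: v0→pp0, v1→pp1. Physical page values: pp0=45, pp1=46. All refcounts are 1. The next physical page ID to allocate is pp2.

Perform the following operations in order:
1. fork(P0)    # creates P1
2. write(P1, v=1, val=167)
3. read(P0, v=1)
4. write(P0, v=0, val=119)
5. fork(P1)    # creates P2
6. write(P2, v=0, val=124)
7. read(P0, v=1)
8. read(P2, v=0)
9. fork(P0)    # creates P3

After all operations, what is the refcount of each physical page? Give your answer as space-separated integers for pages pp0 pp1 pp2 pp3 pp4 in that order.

Op 1: fork(P0) -> P1. 2 ppages; refcounts: pp0:2 pp1:2
Op 2: write(P1, v1, 167). refcount(pp1)=2>1 -> COPY to pp2. 3 ppages; refcounts: pp0:2 pp1:1 pp2:1
Op 3: read(P0, v1) -> 46. No state change.
Op 4: write(P0, v0, 119). refcount(pp0)=2>1 -> COPY to pp3. 4 ppages; refcounts: pp0:1 pp1:1 pp2:1 pp3:1
Op 5: fork(P1) -> P2. 4 ppages; refcounts: pp0:2 pp1:1 pp2:2 pp3:1
Op 6: write(P2, v0, 124). refcount(pp0)=2>1 -> COPY to pp4. 5 ppages; refcounts: pp0:1 pp1:1 pp2:2 pp3:1 pp4:1
Op 7: read(P0, v1) -> 46. No state change.
Op 8: read(P2, v0) -> 124. No state change.
Op 9: fork(P0) -> P3. 5 ppages; refcounts: pp0:1 pp1:2 pp2:2 pp3:2 pp4:1

Answer: 1 2 2 2 1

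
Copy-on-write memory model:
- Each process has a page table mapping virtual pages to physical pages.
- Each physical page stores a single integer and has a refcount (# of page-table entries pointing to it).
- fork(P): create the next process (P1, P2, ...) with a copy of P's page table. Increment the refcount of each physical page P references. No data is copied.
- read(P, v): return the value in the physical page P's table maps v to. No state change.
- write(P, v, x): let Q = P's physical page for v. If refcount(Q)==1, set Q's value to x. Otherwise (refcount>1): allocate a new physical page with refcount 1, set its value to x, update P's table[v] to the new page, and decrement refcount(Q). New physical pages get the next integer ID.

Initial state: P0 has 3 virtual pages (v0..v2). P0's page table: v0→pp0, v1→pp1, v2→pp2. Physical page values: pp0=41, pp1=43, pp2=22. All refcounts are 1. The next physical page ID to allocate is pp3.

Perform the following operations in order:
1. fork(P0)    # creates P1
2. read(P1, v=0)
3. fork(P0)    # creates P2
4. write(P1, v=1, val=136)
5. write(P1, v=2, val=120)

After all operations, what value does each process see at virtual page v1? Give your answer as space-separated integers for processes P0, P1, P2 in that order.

Op 1: fork(P0) -> P1. 3 ppages; refcounts: pp0:2 pp1:2 pp2:2
Op 2: read(P1, v0) -> 41. No state change.
Op 3: fork(P0) -> P2. 3 ppages; refcounts: pp0:3 pp1:3 pp2:3
Op 4: write(P1, v1, 136). refcount(pp1)=3>1 -> COPY to pp3. 4 ppages; refcounts: pp0:3 pp1:2 pp2:3 pp3:1
Op 5: write(P1, v2, 120). refcount(pp2)=3>1 -> COPY to pp4. 5 ppages; refcounts: pp0:3 pp1:2 pp2:2 pp3:1 pp4:1
P0: v1 -> pp1 = 43
P1: v1 -> pp3 = 136
P2: v1 -> pp1 = 43

Answer: 43 136 43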